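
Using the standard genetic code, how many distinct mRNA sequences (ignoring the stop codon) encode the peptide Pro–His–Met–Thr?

Pro: 4 codons.
His: 2 codons.
Met: 1 codon.
Thr: 4 codons.
4 × 2 × 1 × 4 = 32.

32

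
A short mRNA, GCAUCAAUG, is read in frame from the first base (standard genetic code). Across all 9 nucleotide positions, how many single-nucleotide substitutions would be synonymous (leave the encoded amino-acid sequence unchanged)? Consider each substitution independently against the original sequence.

Codon 1 (GCA, Ala): 3 synonymous substitutions.
Codon 2 (UCA, Ser): 3 synonymous substitutions.
Codon 3 (AUG, Met): 0 synonymous substitutions.
Total: 3 + 3 + 0 = 6.

6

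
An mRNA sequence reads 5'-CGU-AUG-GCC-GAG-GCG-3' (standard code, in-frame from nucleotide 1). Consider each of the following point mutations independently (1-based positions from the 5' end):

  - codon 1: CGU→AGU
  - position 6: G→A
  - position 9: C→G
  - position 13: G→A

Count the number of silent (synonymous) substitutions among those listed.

1

Codon 1: CGU (Arg) → AGU (Ser) — missense.
Codon 2: AUG (Met) → AUA (Ile) — missense.
Codon 3: GCC (Ala) → GCG (Ala) — synonymous.
Codon 5: GCG (Ala) → ACG (Thr) — missense.
Synonymous: 1 of 4.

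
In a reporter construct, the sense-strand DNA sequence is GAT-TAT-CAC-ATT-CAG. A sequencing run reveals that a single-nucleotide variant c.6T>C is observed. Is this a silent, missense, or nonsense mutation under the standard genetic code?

silent

Position 6 falls in codon 2: TAT → Tyr.
After the substitution the codon is TAC → Tyr.
Both encode Tyr, so the change is synonymous.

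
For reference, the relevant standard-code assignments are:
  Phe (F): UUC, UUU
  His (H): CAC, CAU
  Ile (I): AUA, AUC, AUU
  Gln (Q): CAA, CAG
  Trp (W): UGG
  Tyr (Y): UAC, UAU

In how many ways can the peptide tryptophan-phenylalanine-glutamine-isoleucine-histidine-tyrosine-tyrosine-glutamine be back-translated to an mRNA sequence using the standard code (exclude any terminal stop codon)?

192

Trp: 1 codon.
Phe: 2 codons.
Gln: 2 codons.
Ile: 3 codons.
His: 2 codons.
Tyr: 2 codons.
Tyr: 2 codons.
Gln: 2 codons.
1 × 2 × 2 × 3 × 2 × 2 × 2 × 2 = 192.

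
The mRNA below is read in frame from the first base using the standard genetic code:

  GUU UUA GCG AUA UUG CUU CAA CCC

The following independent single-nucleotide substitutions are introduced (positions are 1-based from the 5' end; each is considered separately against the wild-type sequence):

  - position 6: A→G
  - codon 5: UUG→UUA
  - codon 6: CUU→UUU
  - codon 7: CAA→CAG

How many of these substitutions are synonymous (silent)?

Codon 2: UUA (Leu) → UUG (Leu) — synonymous.
Codon 5: UUG (Leu) → UUA (Leu) — synonymous.
Codon 6: CUU (Leu) → UUU (Phe) — missense.
Codon 7: CAA (Gln) → CAG (Gln) — synonymous.
Synonymous: 3 of 4.

3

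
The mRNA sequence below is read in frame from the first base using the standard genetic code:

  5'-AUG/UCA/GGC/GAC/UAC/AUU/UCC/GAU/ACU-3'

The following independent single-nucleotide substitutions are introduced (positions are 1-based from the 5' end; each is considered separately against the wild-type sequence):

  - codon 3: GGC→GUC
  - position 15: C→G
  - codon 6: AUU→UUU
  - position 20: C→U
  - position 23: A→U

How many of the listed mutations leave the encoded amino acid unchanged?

Codon 3: GGC (Gly) → GUC (Val) — missense.
Codon 5: UAC (Tyr) → UAG (Stop) — nonsense.
Codon 6: AUU (Ile) → UUU (Phe) — missense.
Codon 7: UCC (Ser) → UUC (Phe) — missense.
Codon 8: GAU (Asp) → GUU (Val) — missense.
Synonymous: 0 of 5.

0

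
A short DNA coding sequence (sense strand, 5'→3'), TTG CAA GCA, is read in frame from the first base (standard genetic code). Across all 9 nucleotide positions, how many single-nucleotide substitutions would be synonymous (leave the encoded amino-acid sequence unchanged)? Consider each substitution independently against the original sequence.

Codon 1 (TTG, Leu): 2 synonymous substitutions.
Codon 2 (CAA, Gln): 1 synonymous substitution.
Codon 3 (GCA, Ala): 3 synonymous substitutions.
Total: 2 + 1 + 3 = 6.

6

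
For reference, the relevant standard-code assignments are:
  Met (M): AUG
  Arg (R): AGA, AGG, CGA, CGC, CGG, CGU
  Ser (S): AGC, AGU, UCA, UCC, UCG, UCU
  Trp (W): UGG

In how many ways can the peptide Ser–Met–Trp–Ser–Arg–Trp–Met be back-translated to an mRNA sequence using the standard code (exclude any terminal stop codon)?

216

Ser: 6 codons.
Met: 1 codon.
Trp: 1 codon.
Ser: 6 codons.
Arg: 6 codons.
Trp: 1 codon.
Met: 1 codon.
6 × 1 × 1 × 6 × 6 × 1 × 1 = 216.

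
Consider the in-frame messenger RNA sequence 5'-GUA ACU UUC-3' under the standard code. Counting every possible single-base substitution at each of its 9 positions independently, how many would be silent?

Codon 1 (GUA, Val): 3 synonymous substitutions.
Codon 2 (ACU, Thr): 3 synonymous substitutions.
Codon 3 (UUC, Phe): 1 synonymous substitution.
Total: 3 + 3 + 1 = 7.

7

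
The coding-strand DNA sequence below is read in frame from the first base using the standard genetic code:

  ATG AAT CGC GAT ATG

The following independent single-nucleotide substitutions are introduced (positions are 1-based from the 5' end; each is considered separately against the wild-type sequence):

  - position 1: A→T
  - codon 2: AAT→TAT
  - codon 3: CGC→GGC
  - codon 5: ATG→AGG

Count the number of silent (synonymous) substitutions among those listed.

Codon 1: ATG (Met) → TTG (Leu) — missense.
Codon 2: AAT (Asn) → TAT (Tyr) — missense.
Codon 3: CGC (Arg) → GGC (Gly) — missense.
Codon 5: ATG (Met) → AGG (Arg) — missense.
Synonymous: 0 of 4.

0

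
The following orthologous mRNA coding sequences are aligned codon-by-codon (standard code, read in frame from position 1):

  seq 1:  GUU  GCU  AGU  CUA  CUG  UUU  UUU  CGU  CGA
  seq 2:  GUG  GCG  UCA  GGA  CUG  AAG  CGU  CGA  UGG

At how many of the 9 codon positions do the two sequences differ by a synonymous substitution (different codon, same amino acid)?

4

Codon 1: GUU Val / GUG Val — synonymous.
Codon 2: GCU Ala / GCG Ala — synonymous.
Codon 3: AGU Ser / UCA Ser — synonymous.
Codon 4: CUA Leu / GGA Gly — nonsynonymous.
Codon 5: CUG Leu / CUG Leu — identical.
Codon 6: UUU Phe / AAG Lys — nonsynonymous.
Codon 7: UUU Phe / CGU Arg — nonsynonymous.
Codon 8: CGU Arg / CGA Arg — synonymous.
Codon 9: CGA Arg / UGG Trp — nonsynonymous.
Synonymous differences: 4.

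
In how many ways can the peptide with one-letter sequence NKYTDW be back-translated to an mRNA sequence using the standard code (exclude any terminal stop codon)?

64

Asn: 2 codons.
Lys: 2 codons.
Tyr: 2 codons.
Thr: 4 codons.
Asp: 2 codons.
Trp: 1 codon.
2 × 2 × 2 × 4 × 2 × 1 = 64.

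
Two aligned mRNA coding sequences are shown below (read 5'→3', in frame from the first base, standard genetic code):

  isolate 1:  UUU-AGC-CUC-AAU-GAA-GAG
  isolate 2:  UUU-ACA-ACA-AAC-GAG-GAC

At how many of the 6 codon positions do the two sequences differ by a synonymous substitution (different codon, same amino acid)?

2

Codon 1: UUU Phe / UUU Phe — identical.
Codon 2: AGC Ser / ACA Thr — nonsynonymous.
Codon 3: CUC Leu / ACA Thr — nonsynonymous.
Codon 4: AAU Asn / AAC Asn — synonymous.
Codon 5: GAA Glu / GAG Glu — synonymous.
Codon 6: GAG Glu / GAC Asp — nonsynonymous.
Synonymous differences: 2.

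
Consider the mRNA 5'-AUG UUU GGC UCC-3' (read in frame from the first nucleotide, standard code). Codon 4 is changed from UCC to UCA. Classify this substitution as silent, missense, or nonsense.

silent

Position 12 falls in codon 4: UCC → Ser.
After the substitution the codon is UCA → Ser.
Both encode Ser, so the change is synonymous.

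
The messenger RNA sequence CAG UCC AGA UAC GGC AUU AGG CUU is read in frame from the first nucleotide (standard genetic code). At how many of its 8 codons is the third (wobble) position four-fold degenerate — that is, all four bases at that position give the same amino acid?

3

Codon 1 CAG (Gln): third position 2-fold.
Codon 2 UCC (Ser): third position 4-fold.
Codon 3 AGA (Arg): third position 2-fold.
Codon 4 UAC (Tyr): third position 2-fold.
Codon 5 GGC (Gly): third position 4-fold.
Codon 6 AUU (Ile): third position 3-fold.
Codon 7 AGG (Arg): third position 2-fold.
Codon 8 CUU (Leu): third position 4-fold.
Four-fold degenerate third positions: 3.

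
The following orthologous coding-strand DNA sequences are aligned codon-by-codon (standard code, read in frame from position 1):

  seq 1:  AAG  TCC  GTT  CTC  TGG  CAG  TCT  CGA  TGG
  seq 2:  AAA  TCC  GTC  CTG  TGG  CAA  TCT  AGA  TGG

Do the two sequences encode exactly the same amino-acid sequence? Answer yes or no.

yes

Codon 1: AAG Lys / AAA Lys — synonymous.
Codon 2: TCC Ser / TCC Ser — identical.
Codon 3: GTT Val / GTC Val — synonymous.
Codon 4: CTC Leu / CTG Leu — synonymous.
Codon 5: TGG Trp / TGG Trp — identical.
Codon 6: CAG Gln / CAA Gln — synonymous.
Codon 7: TCT Ser / TCT Ser — identical.
Codon 8: CGA Arg / AGA Arg — synonymous.
Codon 9: TGG Trp / TGG Trp — identical.
Nonsynonymous differences: 0 → same protein.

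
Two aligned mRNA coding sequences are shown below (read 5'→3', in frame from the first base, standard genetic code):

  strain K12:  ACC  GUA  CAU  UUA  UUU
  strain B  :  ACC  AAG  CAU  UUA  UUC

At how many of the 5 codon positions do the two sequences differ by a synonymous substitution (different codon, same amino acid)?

1

Codon 1: ACC Thr / ACC Thr — identical.
Codon 2: GUA Val / AAG Lys — nonsynonymous.
Codon 3: CAU His / CAU His — identical.
Codon 4: UUA Leu / UUA Leu — identical.
Codon 5: UUU Phe / UUC Phe — synonymous.
Synonymous differences: 1.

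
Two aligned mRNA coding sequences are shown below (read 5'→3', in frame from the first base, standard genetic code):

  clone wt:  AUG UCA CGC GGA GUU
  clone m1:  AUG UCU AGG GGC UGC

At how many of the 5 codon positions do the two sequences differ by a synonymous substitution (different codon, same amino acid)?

Codon 1: AUG Met / AUG Met — identical.
Codon 2: UCA Ser / UCU Ser — synonymous.
Codon 3: CGC Arg / AGG Arg — synonymous.
Codon 4: GGA Gly / GGC Gly — synonymous.
Codon 5: GUU Val / UGC Cys — nonsynonymous.
Synonymous differences: 3.

3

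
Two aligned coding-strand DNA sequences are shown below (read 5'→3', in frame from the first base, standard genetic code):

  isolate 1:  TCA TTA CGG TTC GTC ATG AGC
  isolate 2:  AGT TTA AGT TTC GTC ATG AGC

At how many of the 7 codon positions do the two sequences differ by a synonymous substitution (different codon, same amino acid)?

1

Codon 1: TCA Ser / AGT Ser — synonymous.
Codon 2: TTA Leu / TTA Leu — identical.
Codon 3: CGG Arg / AGT Ser — nonsynonymous.
Codon 4: TTC Phe / TTC Phe — identical.
Codon 5: GTC Val / GTC Val — identical.
Codon 6: ATG Met / ATG Met — identical.
Codon 7: AGC Ser / AGC Ser — identical.
Synonymous differences: 1.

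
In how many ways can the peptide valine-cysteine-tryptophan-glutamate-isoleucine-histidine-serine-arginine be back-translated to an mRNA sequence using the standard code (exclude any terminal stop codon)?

Val: 4 codons.
Cys: 2 codons.
Trp: 1 codon.
Glu: 2 codons.
Ile: 3 codons.
His: 2 codons.
Ser: 6 codons.
Arg: 6 codons.
4 × 2 × 1 × 2 × 3 × 2 × 6 × 6 = 3456.

3456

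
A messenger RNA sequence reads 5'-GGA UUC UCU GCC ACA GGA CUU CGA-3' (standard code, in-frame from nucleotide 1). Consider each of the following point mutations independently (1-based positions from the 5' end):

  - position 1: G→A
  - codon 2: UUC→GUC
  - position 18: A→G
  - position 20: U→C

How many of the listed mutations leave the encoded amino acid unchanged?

Codon 1: GGA (Gly) → AGA (Arg) — missense.
Codon 2: UUC (Phe) → GUC (Val) — missense.
Codon 6: GGA (Gly) → GGG (Gly) — synonymous.
Codon 7: CUU (Leu) → CCU (Pro) — missense.
Synonymous: 1 of 4.

1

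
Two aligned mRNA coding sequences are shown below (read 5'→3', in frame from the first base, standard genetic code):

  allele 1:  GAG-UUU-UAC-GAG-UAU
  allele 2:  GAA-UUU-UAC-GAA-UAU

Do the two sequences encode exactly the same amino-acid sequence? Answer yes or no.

yes

Codon 1: GAG Glu / GAA Glu — synonymous.
Codon 2: UUU Phe / UUU Phe — identical.
Codon 3: UAC Tyr / UAC Tyr — identical.
Codon 4: GAG Glu / GAA Glu — synonymous.
Codon 5: UAU Tyr / UAU Tyr — identical.
Nonsynonymous differences: 0 → same protein.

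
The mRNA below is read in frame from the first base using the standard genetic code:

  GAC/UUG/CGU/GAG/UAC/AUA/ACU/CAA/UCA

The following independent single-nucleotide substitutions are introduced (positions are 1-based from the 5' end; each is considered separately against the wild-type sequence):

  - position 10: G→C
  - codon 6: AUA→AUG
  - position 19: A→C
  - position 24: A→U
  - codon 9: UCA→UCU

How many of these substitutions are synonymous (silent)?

1

Codon 4: GAG (Glu) → CAG (Gln) — missense.
Codon 6: AUA (Ile) → AUG (Met) — missense.
Codon 7: ACU (Thr) → CCU (Pro) — missense.
Codon 8: CAA (Gln) → CAU (His) — missense.
Codon 9: UCA (Ser) → UCU (Ser) — synonymous.
Synonymous: 1 of 5.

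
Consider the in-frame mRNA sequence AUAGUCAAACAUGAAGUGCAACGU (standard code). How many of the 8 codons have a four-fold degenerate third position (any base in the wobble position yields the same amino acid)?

3

Codon 1 AUA (Ile): third position 3-fold.
Codon 2 GUC (Val): third position 4-fold.
Codon 3 AAA (Lys): third position 2-fold.
Codon 4 CAU (His): third position 2-fold.
Codon 5 GAA (Glu): third position 2-fold.
Codon 6 GUG (Val): third position 4-fold.
Codon 7 CAA (Gln): third position 2-fold.
Codon 8 CGU (Arg): third position 4-fold.
Four-fold degenerate third positions: 3.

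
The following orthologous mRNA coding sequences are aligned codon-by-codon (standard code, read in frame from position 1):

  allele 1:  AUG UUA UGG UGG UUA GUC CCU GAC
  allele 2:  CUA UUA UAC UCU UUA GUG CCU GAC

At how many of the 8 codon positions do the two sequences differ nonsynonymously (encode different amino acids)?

Codon 1: AUG Met / CUA Leu — nonsynonymous.
Codon 2: UUA Leu / UUA Leu — identical.
Codon 3: UGG Trp / UAC Tyr — nonsynonymous.
Codon 4: UGG Trp / UCU Ser — nonsynonymous.
Codon 5: UUA Leu / UUA Leu — identical.
Codon 6: GUC Val / GUG Val — synonymous.
Codon 7: CCU Pro / CCU Pro — identical.
Codon 8: GAC Asp / GAC Asp — identical.
Nonsynonymous differences: 3.

3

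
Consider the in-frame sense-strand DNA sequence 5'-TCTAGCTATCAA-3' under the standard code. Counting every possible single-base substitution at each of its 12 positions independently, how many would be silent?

Codon 1 (TCT, Ser): 3 synonymous substitutions.
Codon 2 (AGC, Ser): 1 synonymous substitution.
Codon 3 (TAT, Tyr): 1 synonymous substitution.
Codon 4 (CAA, Gln): 1 synonymous substitution.
Total: 3 + 1 + 1 + 1 = 6.

6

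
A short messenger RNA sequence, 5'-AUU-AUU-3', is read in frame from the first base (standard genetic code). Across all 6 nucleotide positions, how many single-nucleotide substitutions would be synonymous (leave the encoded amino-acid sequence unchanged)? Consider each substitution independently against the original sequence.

Codon 1 (AUU, Ile): 2 synonymous substitutions.
Codon 2 (AUU, Ile): 2 synonymous substitutions.
Total: 2 + 2 = 4.

4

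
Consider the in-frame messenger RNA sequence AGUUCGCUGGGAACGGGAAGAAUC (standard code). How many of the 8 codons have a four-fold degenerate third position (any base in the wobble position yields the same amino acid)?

5

Codon 1 AGU (Ser): third position 2-fold.
Codon 2 UCG (Ser): third position 4-fold.
Codon 3 CUG (Leu): third position 4-fold.
Codon 4 GGA (Gly): third position 4-fold.
Codon 5 ACG (Thr): third position 4-fold.
Codon 6 GGA (Gly): third position 4-fold.
Codon 7 AGA (Arg): third position 2-fold.
Codon 8 AUC (Ile): third position 3-fold.
Four-fold degenerate third positions: 5.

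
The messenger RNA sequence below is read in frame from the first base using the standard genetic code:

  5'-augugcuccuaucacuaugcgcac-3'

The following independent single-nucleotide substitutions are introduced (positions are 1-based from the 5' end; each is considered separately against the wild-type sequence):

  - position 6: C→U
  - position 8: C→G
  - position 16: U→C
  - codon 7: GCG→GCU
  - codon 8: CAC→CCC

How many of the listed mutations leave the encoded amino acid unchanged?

Codon 2: UGC (Cys) → UGU (Cys) — synonymous.
Codon 3: UCC (Ser) → UGC (Cys) — missense.
Codon 6: UAU (Tyr) → CAU (His) — missense.
Codon 7: GCG (Ala) → GCU (Ala) — synonymous.
Codon 8: CAC (His) → CCC (Pro) — missense.
Synonymous: 2 of 5.

2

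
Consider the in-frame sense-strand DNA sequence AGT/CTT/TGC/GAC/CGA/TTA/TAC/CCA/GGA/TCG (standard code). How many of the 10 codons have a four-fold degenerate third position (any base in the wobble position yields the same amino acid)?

5

Codon 1 AGT (Ser): third position 2-fold.
Codon 2 CTT (Leu): third position 4-fold.
Codon 3 TGC (Cys): third position 2-fold.
Codon 4 GAC (Asp): third position 2-fold.
Codon 5 CGA (Arg): third position 4-fold.
Codon 6 TTA (Leu): third position 2-fold.
Codon 7 TAC (Tyr): third position 2-fold.
Codon 8 CCA (Pro): third position 4-fold.
Codon 9 GGA (Gly): third position 4-fold.
Codon 10 TCG (Ser): third position 4-fold.
Four-fold degenerate third positions: 5.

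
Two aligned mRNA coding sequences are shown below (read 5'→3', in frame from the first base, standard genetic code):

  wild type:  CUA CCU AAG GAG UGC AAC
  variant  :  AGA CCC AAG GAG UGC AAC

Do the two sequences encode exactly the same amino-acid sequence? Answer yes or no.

no

Codon 1: CUA Leu / AGA Arg — nonsynonymous.
Codon 2: CCU Pro / CCC Pro — synonymous.
Codon 3: AAG Lys / AAG Lys — identical.
Codon 4: GAG Glu / GAG Glu — identical.
Codon 5: UGC Cys / UGC Cys — identical.
Codon 6: AAC Asn / AAC Asn — identical.
Nonsynonymous differences: 1 → different protein.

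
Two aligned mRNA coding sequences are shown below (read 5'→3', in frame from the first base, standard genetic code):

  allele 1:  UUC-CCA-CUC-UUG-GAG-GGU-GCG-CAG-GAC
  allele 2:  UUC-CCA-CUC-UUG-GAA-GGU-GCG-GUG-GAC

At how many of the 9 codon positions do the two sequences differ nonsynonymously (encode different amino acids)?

Codon 1: UUC Phe / UUC Phe — identical.
Codon 2: CCA Pro / CCA Pro — identical.
Codon 3: CUC Leu / CUC Leu — identical.
Codon 4: UUG Leu / UUG Leu — identical.
Codon 5: GAG Glu / GAA Glu — synonymous.
Codon 6: GGU Gly / GGU Gly — identical.
Codon 7: GCG Ala / GCG Ala — identical.
Codon 8: CAG Gln / GUG Val — nonsynonymous.
Codon 9: GAC Asp / GAC Asp — identical.
Nonsynonymous differences: 1.

1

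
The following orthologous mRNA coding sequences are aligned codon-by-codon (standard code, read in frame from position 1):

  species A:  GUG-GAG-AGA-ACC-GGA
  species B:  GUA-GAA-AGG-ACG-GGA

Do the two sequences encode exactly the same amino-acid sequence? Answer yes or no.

yes

Codon 1: GUG Val / GUA Val — synonymous.
Codon 2: GAG Glu / GAA Glu — synonymous.
Codon 3: AGA Arg / AGG Arg — synonymous.
Codon 4: ACC Thr / ACG Thr — synonymous.
Codon 5: GGA Gly / GGA Gly — identical.
Nonsynonymous differences: 0 → same protein.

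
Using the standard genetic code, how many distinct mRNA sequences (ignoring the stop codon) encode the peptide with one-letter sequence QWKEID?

48

Gln: 2 codons.
Trp: 1 codon.
Lys: 2 codons.
Glu: 2 codons.
Ile: 3 codons.
Asp: 2 codons.
2 × 1 × 2 × 2 × 3 × 2 = 48.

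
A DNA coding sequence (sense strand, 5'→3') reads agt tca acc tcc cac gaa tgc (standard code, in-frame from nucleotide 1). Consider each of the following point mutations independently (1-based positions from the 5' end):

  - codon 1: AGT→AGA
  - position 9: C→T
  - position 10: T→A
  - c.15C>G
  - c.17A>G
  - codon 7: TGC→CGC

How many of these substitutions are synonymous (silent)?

1

Codon 1: AGT (Ser) → AGA (Arg) — missense.
Codon 3: ACC (Thr) → ACT (Thr) — synonymous.
Codon 4: TCC (Ser) → ACC (Thr) — missense.
Codon 5: CAC (His) → CAG (Gln) — missense.
Codon 6: GAA (Glu) → GGA (Gly) — missense.
Codon 7: TGC (Cys) → CGC (Arg) — missense.
Synonymous: 1 of 6.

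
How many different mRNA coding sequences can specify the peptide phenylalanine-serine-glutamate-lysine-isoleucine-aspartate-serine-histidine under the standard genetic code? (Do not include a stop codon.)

Phe: 2 codons.
Ser: 6 codons.
Glu: 2 codons.
Lys: 2 codons.
Ile: 3 codons.
Asp: 2 codons.
Ser: 6 codons.
His: 2 codons.
2 × 6 × 2 × 2 × 3 × 2 × 6 × 2 = 3456.

3456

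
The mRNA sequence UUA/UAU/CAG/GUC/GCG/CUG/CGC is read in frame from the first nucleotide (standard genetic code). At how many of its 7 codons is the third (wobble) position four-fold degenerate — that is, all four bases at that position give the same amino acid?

Codon 1 UUA (Leu): third position 2-fold.
Codon 2 UAU (Tyr): third position 2-fold.
Codon 3 CAG (Gln): third position 2-fold.
Codon 4 GUC (Val): third position 4-fold.
Codon 5 GCG (Ala): third position 4-fold.
Codon 6 CUG (Leu): third position 4-fold.
Codon 7 CGC (Arg): third position 4-fold.
Four-fold degenerate third positions: 4.

4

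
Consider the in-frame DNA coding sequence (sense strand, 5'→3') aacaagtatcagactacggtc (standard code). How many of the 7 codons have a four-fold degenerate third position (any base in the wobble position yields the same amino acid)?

3

Codon 1 AAC (Asn): third position 2-fold.
Codon 2 AAG (Lys): third position 2-fold.
Codon 3 TAT (Tyr): third position 2-fold.
Codon 4 CAG (Gln): third position 2-fold.
Codon 5 ACT (Thr): third position 4-fold.
Codon 6 ACG (Thr): third position 4-fold.
Codon 7 GTC (Val): third position 4-fold.
Four-fold degenerate third positions: 3.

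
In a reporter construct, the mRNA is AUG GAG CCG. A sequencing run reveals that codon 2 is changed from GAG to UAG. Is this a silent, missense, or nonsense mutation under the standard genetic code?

nonsense

Position 4 falls in codon 2: GAG → Glu.
After the substitution the codon is UAG → Stop.
The new codon is a stop codon, so this is a nonsense mutation.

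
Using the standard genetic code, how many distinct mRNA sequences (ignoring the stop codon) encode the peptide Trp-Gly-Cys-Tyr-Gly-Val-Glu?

512

Trp: 1 codon.
Gly: 4 codons.
Cys: 2 codons.
Tyr: 2 codons.
Gly: 4 codons.
Val: 4 codons.
Glu: 2 codons.
1 × 4 × 2 × 2 × 4 × 4 × 2 = 512.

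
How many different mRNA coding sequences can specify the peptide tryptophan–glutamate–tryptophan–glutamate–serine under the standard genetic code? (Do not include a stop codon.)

Trp: 1 codon.
Glu: 2 codons.
Trp: 1 codon.
Glu: 2 codons.
Ser: 6 codons.
1 × 2 × 1 × 2 × 6 = 24.

24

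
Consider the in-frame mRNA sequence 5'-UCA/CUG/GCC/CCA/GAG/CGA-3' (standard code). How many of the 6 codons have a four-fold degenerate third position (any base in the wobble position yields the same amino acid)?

5

Codon 1 UCA (Ser): third position 4-fold.
Codon 2 CUG (Leu): third position 4-fold.
Codon 3 GCC (Ala): third position 4-fold.
Codon 4 CCA (Pro): third position 4-fold.
Codon 5 GAG (Glu): third position 2-fold.
Codon 6 CGA (Arg): third position 4-fold.
Four-fold degenerate third positions: 5.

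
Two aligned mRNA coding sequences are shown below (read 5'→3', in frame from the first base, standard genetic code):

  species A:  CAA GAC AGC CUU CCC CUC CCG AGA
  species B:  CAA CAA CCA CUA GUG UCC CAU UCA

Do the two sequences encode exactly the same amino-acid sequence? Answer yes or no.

Codon 1: CAA Gln / CAA Gln — identical.
Codon 2: GAC Asp / CAA Gln — nonsynonymous.
Codon 3: AGC Ser / CCA Pro — nonsynonymous.
Codon 4: CUU Leu / CUA Leu — synonymous.
Codon 5: CCC Pro / GUG Val — nonsynonymous.
Codon 6: CUC Leu / UCC Ser — nonsynonymous.
Codon 7: CCG Pro / CAU His — nonsynonymous.
Codon 8: AGA Arg / UCA Ser — nonsynonymous.
Nonsynonymous differences: 6 → different protein.

no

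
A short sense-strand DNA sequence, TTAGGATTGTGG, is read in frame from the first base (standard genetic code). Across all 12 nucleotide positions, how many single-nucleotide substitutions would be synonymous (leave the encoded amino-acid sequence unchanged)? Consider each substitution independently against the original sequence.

Codon 1 (TTA, Leu): 2 synonymous substitutions.
Codon 2 (GGA, Gly): 3 synonymous substitutions.
Codon 3 (TTG, Leu): 2 synonymous substitutions.
Codon 4 (TGG, Trp): 0 synonymous substitutions.
Total: 2 + 3 + 2 + 0 = 7.

7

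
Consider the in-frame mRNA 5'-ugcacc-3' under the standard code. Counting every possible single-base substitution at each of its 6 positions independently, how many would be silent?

4

Codon 1 (UGC, Cys): 1 synonymous substitution.
Codon 2 (ACC, Thr): 3 synonymous substitutions.
Total: 1 + 3 = 4.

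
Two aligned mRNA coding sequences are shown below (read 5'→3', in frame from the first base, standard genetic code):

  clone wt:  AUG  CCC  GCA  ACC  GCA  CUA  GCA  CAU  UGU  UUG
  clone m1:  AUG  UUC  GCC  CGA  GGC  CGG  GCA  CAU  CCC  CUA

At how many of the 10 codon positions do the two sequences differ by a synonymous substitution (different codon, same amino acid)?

Codon 1: AUG Met / AUG Met — identical.
Codon 2: CCC Pro / UUC Phe — nonsynonymous.
Codon 3: GCA Ala / GCC Ala — synonymous.
Codon 4: ACC Thr / CGA Arg — nonsynonymous.
Codon 5: GCA Ala / GGC Gly — nonsynonymous.
Codon 6: CUA Leu / CGG Arg — nonsynonymous.
Codon 7: GCA Ala / GCA Ala — identical.
Codon 8: CAU His / CAU His — identical.
Codon 9: UGU Cys / CCC Pro — nonsynonymous.
Codon 10: UUG Leu / CUA Leu — synonymous.
Synonymous differences: 2.

2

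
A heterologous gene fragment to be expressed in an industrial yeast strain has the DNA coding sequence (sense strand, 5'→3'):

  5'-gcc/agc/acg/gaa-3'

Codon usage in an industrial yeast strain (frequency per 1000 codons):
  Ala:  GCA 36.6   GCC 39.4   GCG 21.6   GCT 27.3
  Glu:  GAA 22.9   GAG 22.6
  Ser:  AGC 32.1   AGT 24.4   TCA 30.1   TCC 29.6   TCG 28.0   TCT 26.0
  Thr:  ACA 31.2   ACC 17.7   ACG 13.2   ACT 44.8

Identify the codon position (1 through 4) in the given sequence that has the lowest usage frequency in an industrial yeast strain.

3

Codon 1 GCC (Ala): 39.4 per 1000.
Codon 2 AGC (Ser): 32.1 per 1000.
Codon 3 ACG (Thr): 13.2 per 1000.
Codon 4 GAA (Glu): 22.9 per 1000.
Lowest frequency is 13.2 at codon 3.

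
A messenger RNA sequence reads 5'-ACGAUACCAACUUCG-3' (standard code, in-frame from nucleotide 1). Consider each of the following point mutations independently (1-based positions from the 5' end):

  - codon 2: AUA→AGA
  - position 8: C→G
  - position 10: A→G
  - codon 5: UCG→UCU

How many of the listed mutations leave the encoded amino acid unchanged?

Codon 2: AUA (Ile) → AGA (Arg) — missense.
Codon 3: CCA (Pro) → CGA (Arg) — missense.
Codon 4: ACU (Thr) → GCU (Ala) — missense.
Codon 5: UCG (Ser) → UCU (Ser) — synonymous.
Synonymous: 1 of 4.

1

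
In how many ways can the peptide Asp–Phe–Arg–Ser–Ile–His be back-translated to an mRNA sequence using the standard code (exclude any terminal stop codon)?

Asp: 2 codons.
Phe: 2 codons.
Arg: 6 codons.
Ser: 6 codons.
Ile: 3 codons.
His: 2 codons.
2 × 2 × 6 × 6 × 3 × 2 = 864.

864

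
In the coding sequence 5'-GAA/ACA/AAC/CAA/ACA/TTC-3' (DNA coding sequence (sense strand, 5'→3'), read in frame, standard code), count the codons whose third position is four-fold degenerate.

2

Codon 1 GAA (Glu): third position 2-fold.
Codon 2 ACA (Thr): third position 4-fold.
Codon 3 AAC (Asn): third position 2-fold.
Codon 4 CAA (Gln): third position 2-fold.
Codon 5 ACA (Thr): third position 4-fold.
Codon 6 TTC (Phe): third position 2-fold.
Four-fold degenerate third positions: 2.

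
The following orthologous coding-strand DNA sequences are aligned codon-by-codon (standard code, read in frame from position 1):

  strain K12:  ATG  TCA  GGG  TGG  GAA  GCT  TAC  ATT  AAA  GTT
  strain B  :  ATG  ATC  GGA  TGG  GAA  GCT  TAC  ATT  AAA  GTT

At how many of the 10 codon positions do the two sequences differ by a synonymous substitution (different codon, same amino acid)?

1

Codon 1: ATG Met / ATG Met — identical.
Codon 2: TCA Ser / ATC Ile — nonsynonymous.
Codon 3: GGG Gly / GGA Gly — synonymous.
Codon 4: TGG Trp / TGG Trp — identical.
Codon 5: GAA Glu / GAA Glu — identical.
Codon 6: GCT Ala / GCT Ala — identical.
Codon 7: TAC Tyr / TAC Tyr — identical.
Codon 8: ATT Ile / ATT Ile — identical.
Codon 9: AAA Lys / AAA Lys — identical.
Codon 10: GTT Val / GTT Val — identical.
Synonymous differences: 1.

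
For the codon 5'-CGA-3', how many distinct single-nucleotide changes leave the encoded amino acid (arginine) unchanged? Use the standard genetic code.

4

Position 1: AGA → 1 synonymous.
Position 2: none → 0 synonymous.
Position 3: CGU, CGC, CGG → 3 synonymous.
Total: 1 + 0 + 3 = 4.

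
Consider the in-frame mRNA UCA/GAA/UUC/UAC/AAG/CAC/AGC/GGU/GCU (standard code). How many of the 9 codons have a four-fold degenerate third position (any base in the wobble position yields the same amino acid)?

3

Codon 1 UCA (Ser): third position 4-fold.
Codon 2 GAA (Glu): third position 2-fold.
Codon 3 UUC (Phe): third position 2-fold.
Codon 4 UAC (Tyr): third position 2-fold.
Codon 5 AAG (Lys): third position 2-fold.
Codon 6 CAC (His): third position 2-fold.
Codon 7 AGC (Ser): third position 2-fold.
Codon 8 GGU (Gly): third position 4-fold.
Codon 9 GCU (Ala): third position 4-fold.
Four-fold degenerate third positions: 3.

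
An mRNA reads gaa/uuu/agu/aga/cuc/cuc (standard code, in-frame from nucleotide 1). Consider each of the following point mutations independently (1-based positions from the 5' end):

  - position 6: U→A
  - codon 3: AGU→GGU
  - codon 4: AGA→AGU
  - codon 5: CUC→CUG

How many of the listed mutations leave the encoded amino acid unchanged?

Codon 2: UUU (Phe) → UUA (Leu) — missense.
Codon 3: AGU (Ser) → GGU (Gly) — missense.
Codon 4: AGA (Arg) → AGU (Ser) — missense.
Codon 5: CUC (Leu) → CUG (Leu) — synonymous.
Synonymous: 1 of 4.

1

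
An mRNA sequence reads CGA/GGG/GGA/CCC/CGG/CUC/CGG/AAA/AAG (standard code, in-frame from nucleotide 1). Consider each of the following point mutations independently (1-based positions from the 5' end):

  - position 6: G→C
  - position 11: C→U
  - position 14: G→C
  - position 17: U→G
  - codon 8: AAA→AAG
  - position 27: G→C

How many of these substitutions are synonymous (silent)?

Codon 2: GGG (Gly) → GGC (Gly) — synonymous.
Codon 4: CCC (Pro) → CUC (Leu) — missense.
Codon 5: CGG (Arg) → CCG (Pro) — missense.
Codon 6: CUC (Leu) → CGC (Arg) — missense.
Codon 8: AAA (Lys) → AAG (Lys) — synonymous.
Codon 9: AAG (Lys) → AAC (Asn) — missense.
Synonymous: 2 of 6.

2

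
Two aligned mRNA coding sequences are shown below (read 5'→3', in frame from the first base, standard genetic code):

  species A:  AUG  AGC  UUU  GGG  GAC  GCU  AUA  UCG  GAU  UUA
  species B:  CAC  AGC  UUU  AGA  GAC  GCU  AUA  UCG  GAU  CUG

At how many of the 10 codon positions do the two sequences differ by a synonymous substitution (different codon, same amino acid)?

Codon 1: AUG Met / CAC His — nonsynonymous.
Codon 2: AGC Ser / AGC Ser — identical.
Codon 3: UUU Phe / UUU Phe — identical.
Codon 4: GGG Gly / AGA Arg — nonsynonymous.
Codon 5: GAC Asp / GAC Asp — identical.
Codon 6: GCU Ala / GCU Ala — identical.
Codon 7: AUA Ile / AUA Ile — identical.
Codon 8: UCG Ser / UCG Ser — identical.
Codon 9: GAU Asp / GAU Asp — identical.
Codon 10: UUA Leu / CUG Leu — synonymous.
Synonymous differences: 1.

1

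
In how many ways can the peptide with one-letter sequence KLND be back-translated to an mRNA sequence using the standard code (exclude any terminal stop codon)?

48

Lys: 2 codons.
Leu: 6 codons.
Asn: 2 codons.
Asp: 2 codons.
2 × 6 × 2 × 2 = 48.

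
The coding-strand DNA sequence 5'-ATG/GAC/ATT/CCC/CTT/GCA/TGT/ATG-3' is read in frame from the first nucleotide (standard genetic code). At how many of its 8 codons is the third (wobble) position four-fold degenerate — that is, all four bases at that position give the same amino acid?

Codon 1 ATG (Met): third position 1-fold.
Codon 2 GAC (Asp): third position 2-fold.
Codon 3 ATT (Ile): third position 3-fold.
Codon 4 CCC (Pro): third position 4-fold.
Codon 5 CTT (Leu): third position 4-fold.
Codon 6 GCA (Ala): third position 4-fold.
Codon 7 TGT (Cys): third position 2-fold.
Codon 8 ATG (Met): third position 1-fold.
Four-fold degenerate third positions: 3.

3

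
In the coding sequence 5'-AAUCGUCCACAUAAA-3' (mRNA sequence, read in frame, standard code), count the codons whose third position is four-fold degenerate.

2

Codon 1 AAU (Asn): third position 2-fold.
Codon 2 CGU (Arg): third position 4-fold.
Codon 3 CCA (Pro): third position 4-fold.
Codon 4 CAU (His): third position 2-fold.
Codon 5 AAA (Lys): third position 2-fold.
Four-fold degenerate third positions: 2.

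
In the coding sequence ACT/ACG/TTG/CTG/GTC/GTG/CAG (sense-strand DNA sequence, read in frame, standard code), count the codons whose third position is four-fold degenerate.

Codon 1 ACT (Thr): third position 4-fold.
Codon 2 ACG (Thr): third position 4-fold.
Codon 3 TTG (Leu): third position 2-fold.
Codon 4 CTG (Leu): third position 4-fold.
Codon 5 GTC (Val): third position 4-fold.
Codon 6 GTG (Val): third position 4-fold.
Codon 7 CAG (Gln): third position 2-fold.
Four-fold degenerate third positions: 5.

5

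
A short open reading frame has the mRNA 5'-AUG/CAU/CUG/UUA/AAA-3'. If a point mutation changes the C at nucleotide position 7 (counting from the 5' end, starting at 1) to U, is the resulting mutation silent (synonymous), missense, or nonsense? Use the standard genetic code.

silent

Position 7 falls in codon 3: CUG → Leu.
After the substitution the codon is UUG → Leu.
Both encode Leu, so the change is synonymous.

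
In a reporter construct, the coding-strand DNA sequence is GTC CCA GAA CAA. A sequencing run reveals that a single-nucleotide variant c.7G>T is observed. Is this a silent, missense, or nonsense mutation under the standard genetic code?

nonsense

Position 7 falls in codon 3: GAA → Glu.
After the substitution the codon is TAA → Stop.
The new codon is a stop codon, so this is a nonsense mutation.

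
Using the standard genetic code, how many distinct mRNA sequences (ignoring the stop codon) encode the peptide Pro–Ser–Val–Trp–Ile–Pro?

Pro: 4 codons.
Ser: 6 codons.
Val: 4 codons.
Trp: 1 codon.
Ile: 3 codons.
Pro: 4 codons.
4 × 6 × 4 × 1 × 3 × 4 = 1152.

1152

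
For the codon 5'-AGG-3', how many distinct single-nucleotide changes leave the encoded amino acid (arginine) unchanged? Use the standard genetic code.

2

Position 1: CGG → 1 synonymous.
Position 2: none → 0 synonymous.
Position 3: AGA → 1 synonymous.
Total: 1 + 0 + 1 = 2.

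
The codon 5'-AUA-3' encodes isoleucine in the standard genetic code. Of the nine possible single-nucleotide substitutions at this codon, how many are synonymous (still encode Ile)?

Position 1: none → 0 synonymous.
Position 2: none → 0 synonymous.
Position 3: AUU, AUC → 2 synonymous.
Total: 0 + 0 + 2 = 2.

2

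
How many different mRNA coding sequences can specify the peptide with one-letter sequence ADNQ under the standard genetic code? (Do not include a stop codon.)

Ala: 4 codons.
Asp: 2 codons.
Asn: 2 codons.
Gln: 2 codons.
4 × 2 × 2 × 2 = 32.

32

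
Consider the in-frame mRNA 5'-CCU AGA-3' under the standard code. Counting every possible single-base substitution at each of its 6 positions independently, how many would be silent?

5

Codon 1 (CCU, Pro): 3 synonymous substitutions.
Codon 2 (AGA, Arg): 2 synonymous substitutions.
Total: 3 + 2 = 5.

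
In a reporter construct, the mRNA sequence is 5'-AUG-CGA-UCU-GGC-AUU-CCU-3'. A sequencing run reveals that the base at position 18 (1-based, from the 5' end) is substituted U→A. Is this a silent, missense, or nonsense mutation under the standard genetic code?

silent

Position 18 falls in codon 6: CCU → Pro.
After the substitution the codon is CCA → Pro.
Both encode Pro, so the change is synonymous.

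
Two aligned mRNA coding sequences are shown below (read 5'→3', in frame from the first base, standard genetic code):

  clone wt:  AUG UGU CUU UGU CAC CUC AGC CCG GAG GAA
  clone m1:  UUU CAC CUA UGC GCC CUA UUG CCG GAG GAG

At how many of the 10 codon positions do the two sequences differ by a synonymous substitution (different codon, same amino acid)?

Codon 1: AUG Met / UUU Phe — nonsynonymous.
Codon 2: UGU Cys / CAC His — nonsynonymous.
Codon 3: CUU Leu / CUA Leu — synonymous.
Codon 4: UGU Cys / UGC Cys — synonymous.
Codon 5: CAC His / GCC Ala — nonsynonymous.
Codon 6: CUC Leu / CUA Leu — synonymous.
Codon 7: AGC Ser / UUG Leu — nonsynonymous.
Codon 8: CCG Pro / CCG Pro — identical.
Codon 9: GAG Glu / GAG Glu — identical.
Codon 10: GAA Glu / GAG Glu — synonymous.
Synonymous differences: 4.

4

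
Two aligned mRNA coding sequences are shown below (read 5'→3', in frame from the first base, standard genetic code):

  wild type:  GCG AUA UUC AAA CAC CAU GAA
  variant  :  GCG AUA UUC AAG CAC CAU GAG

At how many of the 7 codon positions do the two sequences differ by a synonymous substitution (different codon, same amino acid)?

Codon 1: GCG Ala / GCG Ala — identical.
Codon 2: AUA Ile / AUA Ile — identical.
Codon 3: UUC Phe / UUC Phe — identical.
Codon 4: AAA Lys / AAG Lys — synonymous.
Codon 5: CAC His / CAC His — identical.
Codon 6: CAU His / CAU His — identical.
Codon 7: GAA Glu / GAG Glu — synonymous.
Synonymous differences: 2.

2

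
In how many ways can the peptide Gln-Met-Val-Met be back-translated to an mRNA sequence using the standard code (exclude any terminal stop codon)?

8

Gln: 2 codons.
Met: 1 codon.
Val: 4 codons.
Met: 1 codon.
2 × 1 × 4 × 1 = 8.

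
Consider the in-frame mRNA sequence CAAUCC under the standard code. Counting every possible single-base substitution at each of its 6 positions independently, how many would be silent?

Codon 1 (CAA, Gln): 1 synonymous substitution.
Codon 2 (UCC, Ser): 3 synonymous substitutions.
Total: 1 + 3 = 4.

4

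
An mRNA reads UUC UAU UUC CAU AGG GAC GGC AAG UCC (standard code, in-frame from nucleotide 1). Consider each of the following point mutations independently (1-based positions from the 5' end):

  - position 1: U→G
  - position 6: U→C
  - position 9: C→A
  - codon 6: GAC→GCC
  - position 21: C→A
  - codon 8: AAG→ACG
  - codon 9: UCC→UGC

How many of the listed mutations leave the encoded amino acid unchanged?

Codon 1: UUC (Phe) → GUC (Val) — missense.
Codon 2: UAU (Tyr) → UAC (Tyr) — synonymous.
Codon 3: UUC (Phe) → UUA (Leu) — missense.
Codon 6: GAC (Asp) → GCC (Ala) — missense.
Codon 7: GGC (Gly) → GGA (Gly) — synonymous.
Codon 8: AAG (Lys) → ACG (Thr) — missense.
Codon 9: UCC (Ser) → UGC (Cys) — missense.
Synonymous: 2 of 7.

2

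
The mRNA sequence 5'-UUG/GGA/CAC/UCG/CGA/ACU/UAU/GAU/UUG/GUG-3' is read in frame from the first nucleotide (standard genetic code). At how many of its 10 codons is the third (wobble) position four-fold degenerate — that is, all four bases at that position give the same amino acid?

Codon 1 UUG (Leu): third position 2-fold.
Codon 2 GGA (Gly): third position 4-fold.
Codon 3 CAC (His): third position 2-fold.
Codon 4 UCG (Ser): third position 4-fold.
Codon 5 CGA (Arg): third position 4-fold.
Codon 6 ACU (Thr): third position 4-fold.
Codon 7 UAU (Tyr): third position 2-fold.
Codon 8 GAU (Asp): third position 2-fold.
Codon 9 UUG (Leu): third position 2-fold.
Codon 10 GUG (Val): third position 4-fold.
Four-fold degenerate third positions: 5.

5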